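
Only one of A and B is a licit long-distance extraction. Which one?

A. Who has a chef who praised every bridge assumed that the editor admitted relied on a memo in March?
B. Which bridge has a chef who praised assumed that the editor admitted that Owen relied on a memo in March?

In B, the wh-phrase is extracted from inside a complex-NP island (relative clause) (introduced by "who"), which blocks movement.
In A, the extraction path crosses only that-complement boundaries, which are transparent.
So A is grammatical.

A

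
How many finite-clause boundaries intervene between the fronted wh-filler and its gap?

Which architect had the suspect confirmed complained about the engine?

"which architect" is extracted from the subject of "complained".
Boundaries crossed, outermost first: [Ø] — 1 in total.

1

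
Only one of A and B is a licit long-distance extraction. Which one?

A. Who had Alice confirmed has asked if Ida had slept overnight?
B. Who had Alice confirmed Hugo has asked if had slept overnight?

In B, the wh-phrase is extracted from inside a wh-island (introduced by "if"), which blocks movement.
In A, the extraction path crosses only that-complement boundaries, which are transparent.
So A is grammatical.

A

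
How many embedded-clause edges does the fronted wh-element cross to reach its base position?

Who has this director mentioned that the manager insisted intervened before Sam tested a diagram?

2

"who" is extracted from the subject of "intervened".
Boundaries crossed, outermost first: [that], [Ø] — 2 in total.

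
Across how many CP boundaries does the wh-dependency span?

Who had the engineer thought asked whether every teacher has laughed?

"who" is extracted from the subject of "asked".
Boundaries crossed, outermost first: [Ø] — 1 in total.

1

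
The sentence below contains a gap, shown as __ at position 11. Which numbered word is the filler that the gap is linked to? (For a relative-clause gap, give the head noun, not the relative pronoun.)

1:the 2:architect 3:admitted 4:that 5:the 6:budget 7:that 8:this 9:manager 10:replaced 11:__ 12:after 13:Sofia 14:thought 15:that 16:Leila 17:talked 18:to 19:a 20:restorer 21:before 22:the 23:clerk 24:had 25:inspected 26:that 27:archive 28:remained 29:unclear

6

The gap at 11 is the object of "replaced", inside a relative clause.
The relative pronoun is "that" (word 7); it is bound by the head noun immediately before it.
Its filler is the head noun "budget", at word 6.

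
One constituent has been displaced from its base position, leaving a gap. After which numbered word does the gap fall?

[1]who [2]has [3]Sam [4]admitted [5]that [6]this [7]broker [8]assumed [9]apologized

The displaced element is "who" (word 1).
It is linked across 2 clause boundaries (that → Ø).
It functions as the subject of "apologized", so the gap sits immediately after word 8 ("assumed").
Base order: Sam has admitted that this broker assumed who apologized.

8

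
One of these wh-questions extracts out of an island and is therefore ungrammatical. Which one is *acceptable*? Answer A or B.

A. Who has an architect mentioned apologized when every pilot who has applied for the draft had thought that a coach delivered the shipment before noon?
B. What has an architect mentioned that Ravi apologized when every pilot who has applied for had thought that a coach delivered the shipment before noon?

In B, the wh-phrase is extracted from inside an adjunct island (introduced by "when"), which blocks movement.
In A, the extraction path crosses only that-complement boundaries, which are transparent.
So A is grammatical.

A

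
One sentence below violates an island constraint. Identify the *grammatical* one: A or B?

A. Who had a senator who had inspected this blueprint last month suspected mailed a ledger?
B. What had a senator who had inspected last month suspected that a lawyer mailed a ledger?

In B, the wh-phrase is extracted from inside a complex-NP island (relative clause) (introduced by "who"), which blocks movement.
In A, the extraction path crosses only that-complement boundaries, which are transparent.
So A is grammatical.

A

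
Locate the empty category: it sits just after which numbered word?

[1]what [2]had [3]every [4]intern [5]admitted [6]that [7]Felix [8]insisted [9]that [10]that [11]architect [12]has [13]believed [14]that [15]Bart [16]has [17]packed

17

The displaced element is "what" (word 1).
It is linked across 3 clause boundaries (that → that → that).
It functions as the direct object of "packed", so the gap sits immediately after word 17 ("packed").
Base order: Every intern had admitted that Felix insisted that that architect has believed that Bart has packed what.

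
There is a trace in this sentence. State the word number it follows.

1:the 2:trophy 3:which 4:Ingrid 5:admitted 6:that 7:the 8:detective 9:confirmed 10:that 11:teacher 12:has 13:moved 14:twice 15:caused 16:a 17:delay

The displaced element is "the trophy" (word 2).
It is linked across 2 clause boundaries (that → Ø).
It functions as the direct object of "moved", so the gap sits immediately after word 13 ("moved").
Base order: Ingrid admitted that the detective confirmed that teacher has moved the trophy twice.

13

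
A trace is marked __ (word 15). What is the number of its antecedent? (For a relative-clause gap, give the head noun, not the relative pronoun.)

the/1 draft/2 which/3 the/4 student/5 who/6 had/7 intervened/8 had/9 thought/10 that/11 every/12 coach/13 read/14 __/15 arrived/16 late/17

2

The gap at 15 is the object of "read", inside a relative clause.
The relative pronoun is "which" (word 3); it is bound by the head noun immediately before it.
Its filler is the head noun "draft", at word 2.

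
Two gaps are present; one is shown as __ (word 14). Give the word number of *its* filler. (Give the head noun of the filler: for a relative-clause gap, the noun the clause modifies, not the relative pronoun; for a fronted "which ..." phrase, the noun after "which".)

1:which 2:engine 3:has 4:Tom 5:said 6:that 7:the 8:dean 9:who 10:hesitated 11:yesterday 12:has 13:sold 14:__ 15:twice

The marked gap is the direct object of "sold".
Its filler is the fronted wh-phrase "which engine", at word 2.
(The other dependency links word 8 to a gap after word 9.)

2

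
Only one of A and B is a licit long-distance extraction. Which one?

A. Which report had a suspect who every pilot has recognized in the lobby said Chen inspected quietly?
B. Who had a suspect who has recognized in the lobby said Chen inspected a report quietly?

In B, the wh-phrase is extracted from inside a complex-NP island (relative clause) (introduced by "who"), which blocks movement.
In A, the extraction path crosses only that-complement boundaries, which are transparent.
So A is grammatical.

A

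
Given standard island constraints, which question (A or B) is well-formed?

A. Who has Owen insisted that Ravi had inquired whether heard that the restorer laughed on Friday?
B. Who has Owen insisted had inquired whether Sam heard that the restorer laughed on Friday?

In A, the wh-phrase is extracted from inside a wh-island (introduced by "whether"), which blocks movement.
In B, the extraction path crosses only that-complement boundaries, which are transparent.
So B is grammatical.

B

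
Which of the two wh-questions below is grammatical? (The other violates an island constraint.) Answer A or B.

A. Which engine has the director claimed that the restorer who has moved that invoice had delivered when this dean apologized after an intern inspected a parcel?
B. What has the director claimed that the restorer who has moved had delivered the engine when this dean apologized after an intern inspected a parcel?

A

In B, the wh-phrase is extracted from inside a complex-NP island (relative clause) (introduced by "who"), which blocks movement.
In A, the extraction path crosses only that-complement boundaries, which are transparent.
So A is grammatical.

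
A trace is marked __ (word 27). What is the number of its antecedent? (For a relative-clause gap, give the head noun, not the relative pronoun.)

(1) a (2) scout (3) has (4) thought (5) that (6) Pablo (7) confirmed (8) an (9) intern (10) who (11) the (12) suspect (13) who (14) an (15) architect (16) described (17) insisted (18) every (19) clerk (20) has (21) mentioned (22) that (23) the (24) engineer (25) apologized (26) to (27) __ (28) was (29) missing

The gap at 27 is the prepositional object of "apologized", inside a relative clause.
The relative pronoun is "who" (word 10); it is bound by the head noun immediately before it.
Its filler is the head noun "intern", at word 9.

9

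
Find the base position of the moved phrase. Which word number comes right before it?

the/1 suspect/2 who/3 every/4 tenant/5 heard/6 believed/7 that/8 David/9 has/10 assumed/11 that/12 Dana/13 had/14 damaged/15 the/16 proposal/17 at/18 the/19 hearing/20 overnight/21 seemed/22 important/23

6

The displaced element is "the suspect" (word 2).
It is linked across 1 clause boundary (Ø).
It functions as the subject of "believed", so the gap sits immediately after word 6 ("heard").
Base order: Every tenant heard that the suspect believed that David has assumed that Dana had damaged the proposal at the hearing overnight.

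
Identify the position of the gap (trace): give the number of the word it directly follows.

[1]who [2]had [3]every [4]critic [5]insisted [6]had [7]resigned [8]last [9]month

5

The displaced element is "who" (word 1).
It is linked across 1 clause boundary (Ø).
It functions as the subject of "resigned", so the gap sits immediately after word 5 ("insisted").
Base order: Every critic had insisted that who had resigned last month.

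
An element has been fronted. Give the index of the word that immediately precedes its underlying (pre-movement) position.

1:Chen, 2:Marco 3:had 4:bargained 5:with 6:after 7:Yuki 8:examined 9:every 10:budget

The displaced element is "Chen" (word 1).
It functions as the object of the preposition "with" of "bargained", so the gap sits immediately after word 5 ("with").
Base order: Marco had bargained with Chen after Yuki examined every budget.

5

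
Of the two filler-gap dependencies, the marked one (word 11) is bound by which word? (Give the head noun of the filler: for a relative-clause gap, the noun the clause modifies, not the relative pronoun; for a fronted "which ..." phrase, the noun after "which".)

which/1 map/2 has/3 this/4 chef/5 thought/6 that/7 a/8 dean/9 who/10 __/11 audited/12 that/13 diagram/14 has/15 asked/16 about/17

9

The marked gap is inside the relative clause, the subject of "audited".
Its filler is the head noun "dean" (via "who"), at word 9.
(The other dependency links word 2 to a gap after word 17.)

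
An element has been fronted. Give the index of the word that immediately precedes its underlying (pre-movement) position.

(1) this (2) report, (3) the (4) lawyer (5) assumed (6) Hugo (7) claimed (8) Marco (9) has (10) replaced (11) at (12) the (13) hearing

The displaced element is "this report" (word 2).
It is linked across 2 clause boundaries (Ø → Ø).
It functions as the direct object of "replaced", so the gap sits immediately after word 10 ("replaced").
Base order: The lawyer assumed Hugo claimed Marco has replaced this report at the hearing.

10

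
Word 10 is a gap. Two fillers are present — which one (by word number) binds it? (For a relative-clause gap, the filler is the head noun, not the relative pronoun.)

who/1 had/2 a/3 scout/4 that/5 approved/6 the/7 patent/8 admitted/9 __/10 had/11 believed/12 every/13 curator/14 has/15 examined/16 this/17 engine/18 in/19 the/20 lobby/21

1

The marked gap is the subject of "believed".
Its filler is the fronted wh-phrase "who", at word 1.
(The other dependency links word 4 to a gap after word 5.)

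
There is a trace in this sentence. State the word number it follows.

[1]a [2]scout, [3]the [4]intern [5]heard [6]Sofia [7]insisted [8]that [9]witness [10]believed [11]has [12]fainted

10

The displaced element is "a scout" (word 2).
It is linked across 3 clause boundaries (Ø → Ø → Ø).
It functions as the subject of "fainted", so the gap sits immediately after word 10 ("believed").
Base order: The intern heard Sofia insisted that witness believed that a scout has fainted.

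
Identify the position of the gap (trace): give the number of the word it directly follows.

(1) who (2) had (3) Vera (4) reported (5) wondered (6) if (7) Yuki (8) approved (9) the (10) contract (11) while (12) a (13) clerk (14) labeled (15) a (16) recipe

The displaced element is "who" (word 1).
It is linked across 1 clause boundary (Ø).
It functions as the subject of "wondered", so the gap sits immediately after word 4 ("reported").
Base order: Vera had reported who wondered if Yuki approved the contract while a clerk labeled a recipe.

4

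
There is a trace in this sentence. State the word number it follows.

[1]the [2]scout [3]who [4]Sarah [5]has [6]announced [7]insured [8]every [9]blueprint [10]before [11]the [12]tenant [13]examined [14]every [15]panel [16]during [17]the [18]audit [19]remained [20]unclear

The displaced element is "the scout" (word 2).
It is linked across 1 clause boundary (Ø).
It functions as the subject of "insured", so the gap sits immediately after word 6 ("announced").
Base order: Sarah has announced the scout insured every blueprint before the tenant examined every panel during the audit.

6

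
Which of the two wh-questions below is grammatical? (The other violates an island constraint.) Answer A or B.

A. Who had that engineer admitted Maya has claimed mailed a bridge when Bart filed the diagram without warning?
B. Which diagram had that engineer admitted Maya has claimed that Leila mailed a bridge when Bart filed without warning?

A

In B, the wh-phrase is extracted from inside an adjunct island (introduced by "when"), which blocks movement.
In A, the extraction path crosses only that-complement boundaries, which are transparent.
So A is grammatical.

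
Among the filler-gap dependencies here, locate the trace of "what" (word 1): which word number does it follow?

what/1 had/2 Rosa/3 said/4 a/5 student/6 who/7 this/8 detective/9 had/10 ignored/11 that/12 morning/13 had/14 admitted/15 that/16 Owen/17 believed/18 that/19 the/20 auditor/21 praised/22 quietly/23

22

The displaced element is "what" (word 1).
It is linked across 3 clause boundaries (Ø → that → that).
It functions as the direct object of "praised", so the gap sits immediately after word 22 ("praised").
Base order: Rosa had said a student who this detective had ignored that morning had admitted that Owen believed that the auditor praised what quietly.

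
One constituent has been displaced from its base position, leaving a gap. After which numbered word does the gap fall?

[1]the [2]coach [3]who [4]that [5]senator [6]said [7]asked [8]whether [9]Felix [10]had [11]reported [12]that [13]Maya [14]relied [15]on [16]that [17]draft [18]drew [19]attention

The displaced element is "the coach" (word 2).
It is linked across 1 clause boundary (Ø).
It functions as the subject of "asked", so the gap sits immediately after word 6 ("said").
Base order: That senator said that the coach asked whether Felix had reported that Maya relied on that draft.

6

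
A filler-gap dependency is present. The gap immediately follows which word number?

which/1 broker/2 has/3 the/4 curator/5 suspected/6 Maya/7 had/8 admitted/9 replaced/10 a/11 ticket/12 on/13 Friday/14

The displaced element is "which broker" (word 2).
It is linked across 2 clause boundaries (Ø → Ø).
It functions as the subject of "replaced", so the gap sits immediately after word 9 ("admitted").
Base order: The curator has suspected Maya had admitted which broker replaced a ticket on Friday.

9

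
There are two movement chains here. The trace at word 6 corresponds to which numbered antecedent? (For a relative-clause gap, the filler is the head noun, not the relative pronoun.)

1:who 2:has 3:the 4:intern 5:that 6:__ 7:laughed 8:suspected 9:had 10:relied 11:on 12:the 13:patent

4

The marked gap is inside the relative clause, the subject of "laughed".
Its filler is the head noun "intern" (via "that"), at word 4.
(The other dependency links word 1 to a gap after word 8.)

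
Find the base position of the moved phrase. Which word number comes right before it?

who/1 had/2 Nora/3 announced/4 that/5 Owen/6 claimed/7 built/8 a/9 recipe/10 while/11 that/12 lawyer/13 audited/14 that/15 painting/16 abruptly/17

7

The displaced element is "who" (word 1).
It is linked across 2 clause boundaries (that → Ø).
It functions as the subject of "built", so the gap sits immediately after word 7 ("claimed").
Base order: Nora had announced that Owen claimed that who built a recipe while that lawyer audited that painting abruptly.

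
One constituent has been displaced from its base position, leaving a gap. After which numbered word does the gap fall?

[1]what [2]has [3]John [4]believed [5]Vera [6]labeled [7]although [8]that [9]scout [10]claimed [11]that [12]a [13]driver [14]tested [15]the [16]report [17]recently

The displaced element is "what" (word 1).
It is linked across 1 clause boundary (Ø).
It functions as the direct object of "labeled", so the gap sits immediately after word 6 ("labeled").
Base order: John has believed Vera labeled what although that scout claimed that a driver tested the report recently.

6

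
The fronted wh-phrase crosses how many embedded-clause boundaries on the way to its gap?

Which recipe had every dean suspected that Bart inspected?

"which recipe" is extracted from the object of "inspected".
Boundaries crossed, outermost first: [that] — 1 in total.

1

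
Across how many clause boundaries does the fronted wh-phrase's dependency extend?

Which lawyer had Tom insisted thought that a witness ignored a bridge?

"which lawyer" is extracted from the subject of "thought".
Boundaries crossed, outermost first: [Ø] — 1 in total.

1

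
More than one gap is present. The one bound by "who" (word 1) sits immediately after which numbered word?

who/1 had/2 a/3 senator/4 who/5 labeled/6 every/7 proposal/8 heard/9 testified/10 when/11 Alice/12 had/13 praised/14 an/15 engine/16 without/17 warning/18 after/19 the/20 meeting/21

9

The displaced element is "who" (word 1).
It is linked across 1 clause boundary (Ø).
It functions as the subject of "testified", so the gap sits immediately after word 9 ("heard").
Base order: A senator who labeled every proposal had heard that who testified when Alice had praised an engine without warning after the meeting.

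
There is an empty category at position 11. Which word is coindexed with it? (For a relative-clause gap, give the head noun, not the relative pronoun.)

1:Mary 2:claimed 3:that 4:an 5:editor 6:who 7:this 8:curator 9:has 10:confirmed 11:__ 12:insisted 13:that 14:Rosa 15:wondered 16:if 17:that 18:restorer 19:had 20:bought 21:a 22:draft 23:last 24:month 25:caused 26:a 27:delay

5

The gap at 11 is the subject of "insisted", inside a relative clause.
The relative pronoun is "who" (word 6); it is bound by the head noun immediately before it.
Its filler is the head noun "editor", at word 5.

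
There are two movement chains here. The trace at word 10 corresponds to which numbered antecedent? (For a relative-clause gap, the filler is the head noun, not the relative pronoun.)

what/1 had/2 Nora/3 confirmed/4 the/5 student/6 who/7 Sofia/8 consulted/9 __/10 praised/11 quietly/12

The marked gap is inside the relative clause, the direct object of "consulted".
Its filler is the head noun "student" (via "who"), at word 6.
(The other dependency links word 1 to a gap after word 11.)

6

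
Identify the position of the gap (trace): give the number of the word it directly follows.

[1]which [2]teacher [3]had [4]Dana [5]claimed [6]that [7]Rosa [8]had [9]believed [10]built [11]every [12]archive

The displaced element is "which teacher" (word 2).
It is linked across 2 clause boundaries (that → Ø).
It functions as the subject of "built", so the gap sits immediately after word 9 ("believed").
Base order: Dana had claimed that Rosa had believed that which teacher built every archive.

9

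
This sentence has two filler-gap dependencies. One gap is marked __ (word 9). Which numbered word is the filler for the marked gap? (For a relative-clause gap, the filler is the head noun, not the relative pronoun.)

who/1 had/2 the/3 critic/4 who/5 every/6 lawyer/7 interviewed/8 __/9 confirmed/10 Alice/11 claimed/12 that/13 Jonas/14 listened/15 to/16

4

The marked gap is inside the relative clause, the direct object of "interviewed".
Its filler is the head noun "critic" (via "who"), at word 4.
(The other dependency links word 1 to a gap after word 16.)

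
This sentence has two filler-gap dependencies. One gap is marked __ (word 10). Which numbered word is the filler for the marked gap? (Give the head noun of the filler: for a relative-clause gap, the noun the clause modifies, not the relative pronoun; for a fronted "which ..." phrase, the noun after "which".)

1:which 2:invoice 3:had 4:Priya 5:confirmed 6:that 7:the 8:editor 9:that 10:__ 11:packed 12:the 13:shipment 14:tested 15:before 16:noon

The marked gap is inside the relative clause, the subject of "packed".
Its filler is the head noun "editor" (via "that"), at word 8.
(The other dependency links word 2 to a gap after word 14.)

8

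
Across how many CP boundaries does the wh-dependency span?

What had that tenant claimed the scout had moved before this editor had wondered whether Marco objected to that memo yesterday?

"what" is extracted from the object of "moved".
Boundaries crossed, outermost first: [Ø] — 1 in total.

1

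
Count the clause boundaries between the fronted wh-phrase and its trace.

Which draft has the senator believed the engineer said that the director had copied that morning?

2

"which draft" is extracted from the object of "copied".
Boundaries crossed, outermost first: [Ø], [that] — 2 in total.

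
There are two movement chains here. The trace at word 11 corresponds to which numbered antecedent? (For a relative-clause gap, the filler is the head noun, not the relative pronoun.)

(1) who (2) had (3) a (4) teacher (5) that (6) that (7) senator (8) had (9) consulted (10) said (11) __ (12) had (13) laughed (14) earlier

The marked gap is the subject of "laughed".
Its filler is the fronted wh-phrase "who", at word 1.
(The other dependency links word 4 to a gap after word 9.)

1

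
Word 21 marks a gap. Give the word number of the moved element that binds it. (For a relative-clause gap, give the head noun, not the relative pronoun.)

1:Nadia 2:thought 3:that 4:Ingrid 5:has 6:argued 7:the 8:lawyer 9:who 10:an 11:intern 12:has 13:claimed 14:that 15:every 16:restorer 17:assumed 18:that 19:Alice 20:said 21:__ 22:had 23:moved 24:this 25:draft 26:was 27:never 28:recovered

The gap at 21 is the subject of "moved", inside a relative clause.
The relative pronoun is "who" (word 9); it is bound by the head noun immediately before it.
Its filler is the head noun "lawyer", at word 8.

8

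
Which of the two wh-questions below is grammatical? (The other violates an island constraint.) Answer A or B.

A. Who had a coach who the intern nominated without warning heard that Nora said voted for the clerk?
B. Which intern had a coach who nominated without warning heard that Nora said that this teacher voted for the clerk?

A

In B, the wh-phrase is extracted from inside a complex-NP island (relative clause) (introduced by "who"), which blocks movement.
In A, the extraction path crosses only that-complement boundaries, which are transparent.
So A is grammatical.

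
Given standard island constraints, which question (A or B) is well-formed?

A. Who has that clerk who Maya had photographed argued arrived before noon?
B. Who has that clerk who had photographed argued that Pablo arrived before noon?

In B, the wh-phrase is extracted from inside a complex-NP island (relative clause) (introduced by "who"), which blocks movement.
In A, the extraction path crosses only that-complement boundaries, which are transparent.
So A is grammatical.

A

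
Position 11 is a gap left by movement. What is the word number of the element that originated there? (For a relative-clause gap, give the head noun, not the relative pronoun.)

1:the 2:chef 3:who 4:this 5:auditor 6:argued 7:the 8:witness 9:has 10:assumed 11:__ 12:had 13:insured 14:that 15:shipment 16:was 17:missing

2

The gap at 11 is the subject of "insured", inside a relative clause.
The relative pronoun is "who" (word 3); it is bound by the head noun immediately before it.
Its filler is the head noun "chef", at word 2.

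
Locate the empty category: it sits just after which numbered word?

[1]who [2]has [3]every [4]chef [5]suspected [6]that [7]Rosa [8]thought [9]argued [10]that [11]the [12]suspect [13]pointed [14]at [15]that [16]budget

8

The displaced element is "who" (word 1).
It is linked across 2 clause boundaries (that → Ø).
It functions as the subject of "argued", so the gap sits immediately after word 8 ("thought").
Base order: Every chef has suspected that Rosa thought who argued that the suspect pointed at that budget.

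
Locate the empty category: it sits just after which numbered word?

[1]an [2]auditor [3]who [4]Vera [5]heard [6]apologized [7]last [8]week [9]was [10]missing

5

The displaced element is "an auditor" (word 2).
It is linked across 1 clause boundary (Ø).
It functions as the subject of "apologized", so the gap sits immediately after word 5 ("heard").
Base order: Vera heard that an auditor apologized last week.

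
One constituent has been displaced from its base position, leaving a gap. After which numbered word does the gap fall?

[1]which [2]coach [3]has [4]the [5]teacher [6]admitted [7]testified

6

The displaced element is "which coach" (word 2).
It is linked across 1 clause boundary (Ø).
It functions as the subject of "testified", so the gap sits immediately after word 6 ("admitted").
Base order: The teacher has admitted that which coach testified.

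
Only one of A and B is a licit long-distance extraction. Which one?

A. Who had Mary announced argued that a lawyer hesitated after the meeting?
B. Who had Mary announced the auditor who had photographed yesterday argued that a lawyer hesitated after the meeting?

In B, the wh-phrase is extracted from inside a complex-NP island (relative clause) (introduced by "who"), which blocks movement.
In A, the extraction path crosses only that-complement boundaries, which are transparent.
So A is grammatical.

A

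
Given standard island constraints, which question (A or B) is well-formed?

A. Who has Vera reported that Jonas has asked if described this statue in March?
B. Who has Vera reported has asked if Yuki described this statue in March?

In A, the wh-phrase is extracted from inside a wh-island (introduced by "if"), which blocks movement.
In B, the extraction path crosses only that-complement boundaries, which are transparent.
So B is grammatical.

B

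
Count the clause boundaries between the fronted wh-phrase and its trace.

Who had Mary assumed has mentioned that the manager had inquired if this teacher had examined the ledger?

"who" is extracted from the subject of "mentioned".
Boundaries crossed, outermost first: [Ø] — 1 in total.

1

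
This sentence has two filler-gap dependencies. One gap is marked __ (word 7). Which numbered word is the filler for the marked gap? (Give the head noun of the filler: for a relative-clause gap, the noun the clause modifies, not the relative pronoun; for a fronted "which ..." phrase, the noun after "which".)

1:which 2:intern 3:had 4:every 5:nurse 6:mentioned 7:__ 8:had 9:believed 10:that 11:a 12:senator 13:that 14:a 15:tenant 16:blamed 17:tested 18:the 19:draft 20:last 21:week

The marked gap is the subject of "believed".
Its filler is the fronted wh-phrase "which intern", at word 2.
(The other dependency links word 12 to a gap after word 16.)

2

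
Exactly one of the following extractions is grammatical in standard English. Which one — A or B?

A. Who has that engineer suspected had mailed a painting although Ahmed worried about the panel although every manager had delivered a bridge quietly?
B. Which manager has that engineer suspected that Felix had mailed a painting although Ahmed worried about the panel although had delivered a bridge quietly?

A

In B, the wh-phrase is extracted from inside an adjunct island (introduced by "although"), which blocks movement.
In A, the extraction path crosses only that-complement boundaries, which are transparent.
So A is grammatical.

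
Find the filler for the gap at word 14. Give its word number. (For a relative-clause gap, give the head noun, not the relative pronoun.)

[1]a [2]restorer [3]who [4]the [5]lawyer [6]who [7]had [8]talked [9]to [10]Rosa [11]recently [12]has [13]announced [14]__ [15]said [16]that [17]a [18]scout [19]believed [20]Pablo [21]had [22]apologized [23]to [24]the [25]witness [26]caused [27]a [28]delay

The gap at 14 is the subject of "said", inside a relative clause.
The relative pronoun is "who" (word 3); it is bound by the head noun immediately before it.
Its filler is the head noun "restorer", at word 2.

2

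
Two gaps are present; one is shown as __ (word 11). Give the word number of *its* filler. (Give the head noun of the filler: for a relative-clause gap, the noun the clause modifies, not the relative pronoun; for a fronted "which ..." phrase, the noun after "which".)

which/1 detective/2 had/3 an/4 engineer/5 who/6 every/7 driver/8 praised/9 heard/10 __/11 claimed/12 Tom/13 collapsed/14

The marked gap is the subject of "claimed".
Its filler is the fronted wh-phrase "which detective", at word 2.
(The other dependency links word 5 to a gap after word 9.)

2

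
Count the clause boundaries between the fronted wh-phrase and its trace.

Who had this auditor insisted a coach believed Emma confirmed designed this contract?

"who" is extracted from the subject of "designed".
Boundaries crossed, outermost first: [Ø], [Ø], [Ø] — 3 in total.

3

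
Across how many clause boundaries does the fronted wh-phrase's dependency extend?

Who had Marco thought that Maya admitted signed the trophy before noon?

2

"who" is extracted from the subject of "signed".
Boundaries crossed, outermost first: [that], [Ø] — 2 in total.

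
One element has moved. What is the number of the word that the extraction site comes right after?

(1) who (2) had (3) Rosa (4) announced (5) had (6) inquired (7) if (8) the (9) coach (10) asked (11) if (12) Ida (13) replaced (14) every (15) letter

The displaced element is "who" (word 1).
It is linked across 1 clause boundary (Ø).
It functions as the subject of "inquired", so the gap sits immediately after word 4 ("announced").
Base order: Rosa had announced that who had inquired if the coach asked if Ida replaced every letter.

4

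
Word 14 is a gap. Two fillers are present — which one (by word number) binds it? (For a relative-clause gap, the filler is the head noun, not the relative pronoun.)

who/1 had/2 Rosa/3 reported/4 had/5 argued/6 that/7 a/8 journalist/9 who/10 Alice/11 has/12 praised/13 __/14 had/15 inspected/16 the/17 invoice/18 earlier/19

The marked gap is inside the relative clause, the direct object of "praised".
Its filler is the head noun "journalist" (via "who"), at word 9.
(The other dependency links word 1 to a gap after word 4.)

9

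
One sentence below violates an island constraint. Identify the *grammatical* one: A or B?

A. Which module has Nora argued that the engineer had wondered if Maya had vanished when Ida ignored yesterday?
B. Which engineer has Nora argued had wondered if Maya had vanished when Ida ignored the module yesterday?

In A, the wh-phrase is extracted from inside a wh-island (introduced by "if"), which blocks movement.
In B, the extraction path crosses only that-complement boundaries, which are transparent.
So B is grammatical.

B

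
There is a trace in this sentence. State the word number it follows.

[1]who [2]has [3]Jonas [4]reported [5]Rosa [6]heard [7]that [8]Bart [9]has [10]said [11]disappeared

10

The displaced element is "who" (word 1).
It is linked across 3 clause boundaries (Ø → that → Ø).
It functions as the subject of "disappeared", so the gap sits immediately after word 10 ("said").
Base order: Jonas has reported Rosa heard that Bart has said who disappeared.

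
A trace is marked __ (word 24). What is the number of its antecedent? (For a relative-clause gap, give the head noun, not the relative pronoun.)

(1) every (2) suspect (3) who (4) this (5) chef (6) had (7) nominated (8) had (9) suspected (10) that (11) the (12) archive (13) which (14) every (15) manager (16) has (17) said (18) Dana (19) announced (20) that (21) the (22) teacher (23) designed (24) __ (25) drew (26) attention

The gap at 24 is the object of "designed", inside a relative clause.
The relative pronoun is "which" (word 13); it is bound by the head noun immediately before it.
Its filler is the head noun "archive", at word 12.

12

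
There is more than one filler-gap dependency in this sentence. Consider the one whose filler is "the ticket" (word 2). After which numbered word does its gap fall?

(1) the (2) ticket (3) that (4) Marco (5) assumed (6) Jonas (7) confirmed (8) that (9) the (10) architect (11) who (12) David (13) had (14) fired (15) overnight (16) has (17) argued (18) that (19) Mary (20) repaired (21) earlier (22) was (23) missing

20

The displaced element is "the ticket" (word 2).
It is linked across 3 clause boundaries (Ø → that → that).
It functions as the direct object of "repaired", so the gap sits immediately after word 20 ("repaired").
Base order: Marco assumed Jonas confirmed that the architect who David had fired overnight has argued that Mary repaired the ticket earlier.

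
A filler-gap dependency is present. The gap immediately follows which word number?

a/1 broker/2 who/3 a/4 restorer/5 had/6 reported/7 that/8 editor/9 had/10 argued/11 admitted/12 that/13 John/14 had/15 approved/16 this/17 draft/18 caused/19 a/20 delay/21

11

The displaced element is "a broker" (word 2).
It is linked across 2 clause boundaries (Ø → Ø).
It functions as the subject of "admitted", so the gap sits immediately after word 11 ("argued").
Base order: A restorer had reported that editor had argued that a broker admitted that John had approved this draft.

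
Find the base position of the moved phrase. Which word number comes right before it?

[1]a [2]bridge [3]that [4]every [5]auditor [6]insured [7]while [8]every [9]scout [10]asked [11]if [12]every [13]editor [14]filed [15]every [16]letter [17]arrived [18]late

The displaced element is "a bridge" (word 2).
It functions as the direct object of "insured", so the gap sits immediately after word 6 ("insured").
Base order: Every auditor insured a bridge while every scout asked if every editor filed every letter.

6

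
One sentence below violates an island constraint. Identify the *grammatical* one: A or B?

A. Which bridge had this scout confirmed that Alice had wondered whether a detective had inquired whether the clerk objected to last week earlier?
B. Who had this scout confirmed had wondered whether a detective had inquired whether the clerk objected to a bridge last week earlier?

In A, the wh-phrase is extracted from inside a wh-island (introduced by "whether"), which blocks movement.
In B, the extraction path crosses only that-complement boundaries, which are transparent.
So B is grammatical.

B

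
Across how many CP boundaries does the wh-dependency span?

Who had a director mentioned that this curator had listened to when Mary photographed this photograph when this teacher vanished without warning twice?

"who" is extracted from the PP object of "listened".
Boundaries crossed, outermost first: [that] — 1 in total.

1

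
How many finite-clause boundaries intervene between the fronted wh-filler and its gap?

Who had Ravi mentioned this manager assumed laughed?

"who" is extracted from the subject of "laughed".
Boundaries crossed, outermost first: [Ø], [Ø] — 2 in total.

2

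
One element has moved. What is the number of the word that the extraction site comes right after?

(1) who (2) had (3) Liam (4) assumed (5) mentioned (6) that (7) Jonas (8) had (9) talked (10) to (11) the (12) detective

4

The displaced element is "who" (word 1).
It is linked across 1 clause boundary (Ø).
It functions as the subject of "mentioned", so the gap sits immediately after word 4 ("assumed").
Base order: Liam had assumed that who mentioned that Jonas had talked to the detective.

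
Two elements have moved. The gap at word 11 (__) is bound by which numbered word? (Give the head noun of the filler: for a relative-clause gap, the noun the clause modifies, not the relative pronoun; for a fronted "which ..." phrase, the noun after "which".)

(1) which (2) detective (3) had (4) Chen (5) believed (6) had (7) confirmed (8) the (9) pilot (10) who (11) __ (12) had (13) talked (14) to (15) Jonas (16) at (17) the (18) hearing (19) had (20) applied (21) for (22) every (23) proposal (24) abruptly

The marked gap is inside the relative clause, the subject of "talked".
Its filler is the head noun "pilot" (via "who"), at word 9.
(The other dependency links word 2 to a gap after word 5.)

9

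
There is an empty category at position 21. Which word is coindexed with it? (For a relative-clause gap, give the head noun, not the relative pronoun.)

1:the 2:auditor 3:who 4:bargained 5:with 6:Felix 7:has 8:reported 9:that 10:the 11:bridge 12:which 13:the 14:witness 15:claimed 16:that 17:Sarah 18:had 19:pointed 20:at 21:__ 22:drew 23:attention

11

The gap at 21 is the prepositional object of "pointed", inside a relative clause.
The relative pronoun is "which" (word 12); it is bound by the head noun immediately before it.
Its filler is the head noun "bridge", at word 11.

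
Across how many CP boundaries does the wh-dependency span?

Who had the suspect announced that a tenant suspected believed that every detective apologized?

2

"who" is extracted from the subject of "believed".
Boundaries crossed, outermost first: [that], [Ø] — 2 in total.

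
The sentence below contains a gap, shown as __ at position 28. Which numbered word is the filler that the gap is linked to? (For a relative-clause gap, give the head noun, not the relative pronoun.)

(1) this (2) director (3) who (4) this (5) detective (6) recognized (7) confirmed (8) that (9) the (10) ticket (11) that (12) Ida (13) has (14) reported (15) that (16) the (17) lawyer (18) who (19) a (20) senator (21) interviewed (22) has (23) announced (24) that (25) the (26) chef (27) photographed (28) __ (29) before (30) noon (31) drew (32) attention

10

The gap at 28 is the object of "photographed", inside a relative clause.
The relative pronoun is "that" (word 11); it is bound by the head noun immediately before it.
Its filler is the head noun "ticket", at word 10.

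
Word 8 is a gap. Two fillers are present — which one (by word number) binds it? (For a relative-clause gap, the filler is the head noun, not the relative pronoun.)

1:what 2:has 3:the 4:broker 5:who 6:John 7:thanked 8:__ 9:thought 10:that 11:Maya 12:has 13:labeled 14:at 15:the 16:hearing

The marked gap is inside the relative clause, the direct object of "thanked".
Its filler is the head noun "broker" (via "who"), at word 4.
(The other dependency links word 1 to a gap after word 13.)

4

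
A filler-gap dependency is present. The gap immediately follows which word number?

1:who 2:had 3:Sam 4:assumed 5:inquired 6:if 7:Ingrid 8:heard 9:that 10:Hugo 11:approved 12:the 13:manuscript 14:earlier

4

The displaced element is "who" (word 1).
It is linked across 1 clause boundary (Ø).
It functions as the subject of "inquired", so the gap sits immediately after word 4 ("assumed").
Base order: Sam had assumed that who inquired if Ingrid heard that Hugo approved the manuscript earlier.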